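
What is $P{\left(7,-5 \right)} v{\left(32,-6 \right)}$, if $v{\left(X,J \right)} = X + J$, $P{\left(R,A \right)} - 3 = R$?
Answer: $260$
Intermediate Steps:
$P{\left(R,A \right)} = 3 + R$
$v{\left(X,J \right)} = J + X$
$P{\left(7,-5 \right)} v{\left(32,-6 \right)} = \left(3 + 7\right) \left(-6 + 32\right) = 10 \cdot 26 = 260$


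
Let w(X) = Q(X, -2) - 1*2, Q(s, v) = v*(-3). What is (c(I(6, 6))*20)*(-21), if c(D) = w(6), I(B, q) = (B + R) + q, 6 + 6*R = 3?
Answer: -1680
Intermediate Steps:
R = -1/2 (R = -1 + (1/6)*3 = -1 + 1/2 = -1/2 ≈ -0.50000)
Q(s, v) = -3*v
I(B, q) = -1/2 + B + q (I(B, q) = (B - 1/2) + q = (-1/2 + B) + q = -1/2 + B + q)
w(X) = 4 (w(X) = -3*(-2) - 1*2 = 6 - 2 = 4)
c(D) = 4
(c(I(6, 6))*20)*(-21) = (4*20)*(-21) = 80*(-21) = -1680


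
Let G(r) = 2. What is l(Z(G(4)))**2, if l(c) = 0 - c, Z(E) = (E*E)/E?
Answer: 4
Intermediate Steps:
Z(E) = E (Z(E) = E**2/E = E)
l(c) = -c
l(Z(G(4)))**2 = (-1*2)**2 = (-2)**2 = 4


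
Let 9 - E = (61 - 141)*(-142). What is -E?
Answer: 11351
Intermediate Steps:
E = -11351 (E = 9 - (61 - 141)*(-142) = 9 - (-80)*(-142) = 9 - 1*11360 = 9 - 11360 = -11351)
-E = -1*(-11351) = 11351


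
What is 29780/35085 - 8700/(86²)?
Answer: -4249331/12974433 ≈ -0.32752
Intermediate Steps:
29780/35085 - 8700/(86²) = 29780*(1/35085) - 8700/7396 = 5956/7017 - 8700*1/7396 = 5956/7017 - 2175/1849 = -4249331/12974433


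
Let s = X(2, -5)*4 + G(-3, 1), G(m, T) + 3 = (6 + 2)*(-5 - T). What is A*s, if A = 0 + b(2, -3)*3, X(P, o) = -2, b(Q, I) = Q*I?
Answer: 1062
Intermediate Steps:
b(Q, I) = I*Q
G(m, T) = -43 - 8*T (G(m, T) = -3 + (6 + 2)*(-5 - T) = -3 + 8*(-5 - T) = -3 + (-40 - 8*T) = -43 - 8*T)
A = -18 (A = 0 - 3*2*3 = 0 - 6*3 = 0 - 18 = -18)
s = -59 (s = -2*4 + (-43 - 8*1) = -8 + (-43 - 8) = -8 - 51 = -59)
A*s = -18*(-59) = 1062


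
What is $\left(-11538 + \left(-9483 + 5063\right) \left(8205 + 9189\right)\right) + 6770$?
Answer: $-76886248$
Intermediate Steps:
$\left(-11538 + \left(-9483 + 5063\right) \left(8205 + 9189\right)\right) + 6770 = \left(-11538 - 76881480\right) + 6770 = -76893018 + 6770 = -76886248$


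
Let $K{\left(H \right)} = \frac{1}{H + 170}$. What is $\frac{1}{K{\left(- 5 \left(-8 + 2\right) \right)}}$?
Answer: $200$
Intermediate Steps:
$K{\left(H \right)} = \frac{1}{170 + H}$
$\frac{1}{K{\left(- 5 \left(-8 + 2\right) \right)}} = \frac{1}{\frac{1}{170 - 5 \left(-8 + 2\right)}} = \frac{1}{\frac{1}{170 - -30}} = \frac{1}{\frac{1}{170 + 30}} = \frac{1}{\frac{1}{200}} = 200$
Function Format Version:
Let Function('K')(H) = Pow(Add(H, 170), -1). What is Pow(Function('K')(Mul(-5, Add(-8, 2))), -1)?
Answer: 200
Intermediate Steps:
Function('K')(H) = Pow(Add(170, H), -1)
Pow(Function('K')(Mul(-5, Add(-8, 2))), -1) = Pow(Pow(Add(170, Mul(-5, Add(-8, 2))), -1), -1) = Pow(Pow(Add(170, Mul(-5, -6)), -1), -1) = Pow(Pow(Add(170, 30), -1), -1) = Pow(Pow(200, -1), -1) = Pow(Rational(1, 200), -1) = 200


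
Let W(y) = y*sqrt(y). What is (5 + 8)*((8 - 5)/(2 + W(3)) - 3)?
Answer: -975/23 + 117*sqrt(3)/23 ≈ -33.580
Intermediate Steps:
W(y) = y**(3/2)
(5 + 8)*((8 - 5)/(2 + W(3)) - 3) = (5 + 8)*((8 - 5)/(2 + 3**(3/2)) - 3) = 13*(3/(2 + 3*sqrt(3)) - 3) = 13*(-3 + 3/(2 + 3*sqrt(3))) = -39 + 39/(2 + 3*sqrt(3))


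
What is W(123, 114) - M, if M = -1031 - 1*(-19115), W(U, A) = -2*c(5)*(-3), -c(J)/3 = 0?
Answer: -18084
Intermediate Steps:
c(J) = 0 (c(J) = -3*0 = 0)
W(U, A) = 0 (W(U, A) = -2*0*(-3) = 0*(-3) = 0)
M = 18084 (M = -1031 + 19115 = 18084)
W(123, 114) - M = 0 - 1*18084 = 0 - 18084 = -18084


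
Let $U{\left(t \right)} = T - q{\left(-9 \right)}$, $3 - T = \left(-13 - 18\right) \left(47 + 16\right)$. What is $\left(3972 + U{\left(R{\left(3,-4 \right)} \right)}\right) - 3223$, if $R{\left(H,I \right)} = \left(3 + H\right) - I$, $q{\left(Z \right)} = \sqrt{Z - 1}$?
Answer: $2705 - i \sqrt{10} \approx 2705.0 - 3.1623 i$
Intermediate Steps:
$q{\left(Z \right)} = \sqrt{-1 + Z}$
$T = 1956$ ($T = 3 - \left(-13 - 18\right) \left(47 + 16\right) = 3 - \left(-31\right) 63 = 3 - -1953 = 3 + 1953 = 1956$)
$R{\left(H,I \right)} = 3 + H - I$
$U{\left(t \right)} = 1956 - i \sqrt{10}$ ($U{\left(t \right)} = 1956 - \sqrt{-1 - 9} = 1956 - \sqrt{-10} = 1956 - i \sqrt{10}$)
$\left(3972 + U{\left(R{\left(3,-4 \right)} \right)}\right) - 3223 = \left(3972 + \left(1956 - i \sqrt{10}\right)\right) - 3223 = \left(5928 - i \sqrt{10}\right) - 3223 = 2705 - i \sqrt{10}$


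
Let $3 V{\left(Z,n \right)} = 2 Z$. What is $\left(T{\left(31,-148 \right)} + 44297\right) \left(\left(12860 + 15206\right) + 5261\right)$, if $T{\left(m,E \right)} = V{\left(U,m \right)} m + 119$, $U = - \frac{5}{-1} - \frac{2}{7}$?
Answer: $1483499034$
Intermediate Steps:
$U = \frac{33}{7}$ ($U = \left(-5\right) \left(-1\right) - \frac{2}{7} = 5 - \frac{2}{7} = \frac{33}{7} \approx 4.7143$)
$V{\left(Z,n \right)} = \frac{2 Z}{3}$
$T{\left(m,E \right)} = 119 + \frac{22 m}{7}$ ($T{\left(m,E \right)} = \frac{2}{3} \cdot \frac{33}{7} m + 119 = \frac{22 m}{7} + 119 = 119 + \frac{22 m}{7}$)
$\left(T{\left(31,-148 \right)} + 44297\right) \left(\left(12860 + 15206\right) + 5261\right) = \left(\left(119 + \frac{22}{7} \cdot 31\right) + 44297\right) \left(\left(12860 + 15206\right) + 5261\right) = \left(\left(119 + \frac{682}{7}\right) + 44297\right) \left(28066 + 5261\right) = \left(\frac{1515}{7} + 44297\right) 33327 = \frac{311594}{7} \cdot 33327 = 1483499034$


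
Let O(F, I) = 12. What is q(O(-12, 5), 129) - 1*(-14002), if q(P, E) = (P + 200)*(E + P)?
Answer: 43894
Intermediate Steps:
q(P, E) = (200 + P)*(E + P)
q(O(-12, 5), 129) - 1*(-14002) = (12² + 200*129 + 200*12 + 129*12) - 1*(-14002) = (144 + 25800 + 2400 + 1548) + 14002 = 29892 + 14002 = 43894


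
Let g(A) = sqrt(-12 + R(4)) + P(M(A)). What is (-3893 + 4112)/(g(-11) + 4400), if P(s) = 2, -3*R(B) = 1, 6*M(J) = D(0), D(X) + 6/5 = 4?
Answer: 2892114/58132849 - 219*I*sqrt(111)/58132849 ≈ 0.04975 - 3.969e-5*I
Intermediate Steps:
D(X) = 14/5 (D(X) = -6/5 + 4 = 14/5)
M(J) = 7/15 (M(J) = (1/6)*(14/5) = 7/15)
R(B) = -1/3 (R(B) = -1/3*1 = -1/3)
g(A) = 2 + I*sqrt(111)/3 (g(A) = sqrt(-12 - 1/3) + 2 = sqrt(-37/3) + 2 = I*sqrt(111)/3 + 2 = 2 + I*sqrt(111)/3)
(-3893 + 4112)/(g(-11) + 4400) = (-3893 + 4112)/((2 + I*sqrt(111)/3) + 4400) = 219/(4402 + I*sqrt(111)/3)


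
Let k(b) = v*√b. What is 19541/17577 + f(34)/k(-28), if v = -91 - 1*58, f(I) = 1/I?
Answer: 19541/17577 + I*√7/70924 ≈ 1.1117 + 3.7304e-5*I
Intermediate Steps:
v = -149 (v = -91 - 58 = -149)
k(b) = -149*√b
19541/17577 + f(34)/k(-28) = 19541/17577 + 1/(34*((-298*I*√7))) = 19541/17577 + (I*√7/2086)/34 = 19541/17577 + I*√7/70924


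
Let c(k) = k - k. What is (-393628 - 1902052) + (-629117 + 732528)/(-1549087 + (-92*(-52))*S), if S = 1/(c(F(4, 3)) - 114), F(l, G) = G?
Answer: -202709355678107/88300351 ≈ -2.2957e+6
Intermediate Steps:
c(k) = 0
S = -1/114 (S = 1/(0 - 114) = 1/(-114) = -1/114 ≈ -0.0087719)
(-393628 - 1902052) + (-629117 + 732528)/(-1549087 + (-92*(-52))*S) = (-393628 - 1902052) + (-629117 + 732528)/(-1549087 - 92*(-52)*(-1/114)) = -2295680 + 103411/(-1549087 + 4784*(-1/114)) = -2295680 + 103411/(-1549087 - 2392/57) = -2295680 + 103411/(-88300351/57) = -2295680 + 103411*(-57/88300351) = -2295680 - 5894427/88300351 = -202709355678107/88300351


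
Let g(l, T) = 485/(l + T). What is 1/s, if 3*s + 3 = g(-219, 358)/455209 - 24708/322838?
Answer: -30640902115107/31422511452946 ≈ -0.97513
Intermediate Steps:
g(l, T) = 485/(T + l)
s = -31422511452946/30640902115107 (s = -1 + ((485/(358 - 219))/455209 - 24708/322838)/3 = -1 + ((485/139)*(1/455209) - 24708*1/322838)/3 = -1 + ((485*(1/139))*(1/455209) - 12354/161419)/3 = -1 + ((485/139)*(1/455209) - 12354/161419)/3 = -1 + (485/63274051 - 12354/161419)/3 = -1 + (⅓)*(-781609337839/10213634038369) = -1 - 781609337839/30640902115107 = -31422511452946/30640902115107 ≈ -1.0255)
1/s = 1/(-31422511452946/30640902115107) = -30640902115107/31422511452946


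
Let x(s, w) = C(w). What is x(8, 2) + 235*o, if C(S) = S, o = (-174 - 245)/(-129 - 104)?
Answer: 98931/233 ≈ 424.60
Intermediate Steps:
o = 419/233 (o = -419/(-233) = -419*(-1/233) = 419/233 ≈ 1.7983)
x(s, w) = w
x(8, 2) + 235*o = 2 + 235*(419/233) = 2 + 98465/233 = 98931/233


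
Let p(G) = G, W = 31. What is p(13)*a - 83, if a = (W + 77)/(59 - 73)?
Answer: -1283/7 ≈ -183.29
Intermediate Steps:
a = -54/7 (a = (31 + 77)/(59 - 73) = 108/(-14) = 108*(-1/14) = -54/7 ≈ -7.7143)
p(13)*a - 83 = 13*(-54/7) - 83 = -702/7 - 83 = -1283/7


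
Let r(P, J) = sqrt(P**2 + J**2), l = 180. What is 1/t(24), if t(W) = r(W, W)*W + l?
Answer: -5/17532 + 4*sqrt(2)/4383 ≈ 0.0010054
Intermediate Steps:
r(P, J) = sqrt(J**2 + P**2)
t(W) = 180 + W*sqrt(2)*sqrt(W**2) (t(W) = sqrt(W**2 + W**2)*W + 180 = sqrt(2*W**2)*W + 180 = (sqrt(2)*sqrt(W**2))*W + 180 = W*sqrt(2)*sqrt(W**2) + 180 = 180 + W*sqrt(2)*sqrt(W**2))
1/t(24) = 1/(180 + 24*sqrt(2)*sqrt(24**2)) = 1/(180 + 24*sqrt(2)*sqrt(576)) = 1/(180 + 24*sqrt(2)*24) = 1/(180 + 576*sqrt(2))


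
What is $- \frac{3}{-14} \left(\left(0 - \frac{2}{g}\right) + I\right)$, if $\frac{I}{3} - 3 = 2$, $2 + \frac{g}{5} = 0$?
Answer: $\frac{114}{35} \approx 3.2571$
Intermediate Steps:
$g = -10$ ($g = -10 + 5 \cdot 0 = -10 + 0 = -10$)
$I = 15$ ($I = 9 + 3 \cdot 2 = 9 + 6 = 15$)
$- \frac{3}{-14} \left(\left(0 - \frac{2}{g}\right) + I\right) = - \frac{3}{-14} \left(\left(0 - \frac{2}{-10}\right) + 15\right) = \left(-3\right) \left(- \frac{1}{14}\right) \left(\left(0 - - \frac{1}{5}\right) + 15\right) = \frac{3 \left(\left(0 + \frac{1}{5}\right) + 15\right)}{14} = \frac{3 \left(\frac{1}{5} + 15\right)}{14} = \frac{3}{14} \cdot \frac{76}{5} = \frac{114}{35}$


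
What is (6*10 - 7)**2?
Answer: 2809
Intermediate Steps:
(6*10 - 7)**2 = (60 - 7)**2 = 53**2 = 2809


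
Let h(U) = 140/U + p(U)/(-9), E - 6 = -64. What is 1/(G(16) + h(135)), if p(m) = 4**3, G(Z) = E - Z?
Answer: -27/2162 ≈ -0.012488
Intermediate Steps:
E = -58 (E = 6 - 64 = -58)
G(Z) = -58 - Z
p(m) = 64
h(U) = -64/9 + 140/U (h(U) = 140/U + 64/(-9) = 140/U + 64*(-1/9) = 140/U - 64/9 = -64/9 + 140/U)
1/(G(16) + h(135)) = 1/((-58 - 1*16) + (-64/9 + 140/135)) = 1/((-58 - 16) + (-64/9 + 140*(1/135))) = 1/(-74 + (-64/9 + 28/27)) = 1/(-74 - 164/27) = 1/(-2162/27) = -27/2162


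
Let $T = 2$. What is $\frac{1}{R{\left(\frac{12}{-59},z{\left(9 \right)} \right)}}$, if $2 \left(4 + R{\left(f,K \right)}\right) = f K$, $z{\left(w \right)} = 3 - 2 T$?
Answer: $- \frac{59}{230} \approx -0.25652$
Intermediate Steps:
$z{\left(w \right)} = -1$ ($z{\left(w \right)} = 3 - 4 = -1$)
$R{\left(f,K \right)} = -4 + \frac{K f}{2}$ ($R{\left(f,K \right)} = -4 + \frac{f K}{2} = -4 + \frac{K f}{2}$)
$\frac{1}{R{\left(\frac{12}{-59},z{\left(9 \right)} \right)}} = \frac{1}{-4 + \frac{1}{2} \left(-1\right) \frac{12}{-59}} = \frac{1}{-4 + \frac{1}{2} \left(-1\right) 12 \left(- \frac{1}{59}\right)} = \frac{1}{-4 + \frac{1}{2} \left(-1\right) \left(- \frac{12}{59}\right)} = \frac{1}{-4 + \frac{6}{59}} = \frac{1}{- \frac{230}{59}} = - \frac{59}{230}$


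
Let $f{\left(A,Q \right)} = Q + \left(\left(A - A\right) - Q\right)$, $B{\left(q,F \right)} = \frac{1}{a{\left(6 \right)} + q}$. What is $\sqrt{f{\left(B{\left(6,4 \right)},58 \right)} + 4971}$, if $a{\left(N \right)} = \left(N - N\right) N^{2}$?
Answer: $\sqrt{4971} \approx 70.505$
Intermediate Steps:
$a{\left(N \right)} = 0$ ($a{\left(N \right)} = 0 N^{2} = 0$)
$B{\left(q,F \right)} = \frac{1}{q}$ ($B{\left(q,F \right)} = \frac{1}{0 + q} = \frac{1}{q}$)
$f{\left(A,Q \right)} = 0$ ($f{\left(A,Q \right)} = Q + \left(0 - Q\right) = Q - Q = 0$)
$\sqrt{f{\left(B{\left(6,4 \right)},58 \right)} + 4971} = \sqrt{0 + 4971} = \sqrt{4971}$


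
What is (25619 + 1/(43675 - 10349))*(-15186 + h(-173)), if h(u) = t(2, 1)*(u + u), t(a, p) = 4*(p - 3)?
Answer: -5301112538155/16663 ≈ -3.1814e+8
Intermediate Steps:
t(a, p) = -12 + 4*p (t(a, p) = 4*(-3 + p) = -12 + 4*p)
h(u) = -16*u (h(u) = (-12 + 4*1)*(u + u) = (-12 + 4)*(2*u) = -16*u)
(25619 + 1/(43675 - 10349))*(-15186 + h(-173)) = (25619 + 1/(43675 - 10349))*(-15186 - 16*(-173)) = (25619 + 1/33326)*(-15186 + 2768) = (25619 + 1/33326)*(-12418) = (853778795/33326)*(-12418) = -5301112538155/16663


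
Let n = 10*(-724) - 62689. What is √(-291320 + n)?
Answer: I*√361249 ≈ 601.04*I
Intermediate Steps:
n = -69929 (n = -7240 - 62689 = -69929)
√(-291320 + n) = √(-291320 - 69929) = √(-361249) = I*√361249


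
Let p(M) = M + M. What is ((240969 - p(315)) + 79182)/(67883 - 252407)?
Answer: -106507/61508 ≈ -1.7316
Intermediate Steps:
p(M) = 2*M
((240969 - p(315)) + 79182)/(67883 - 252407) = ((240969 - 2*315) + 79182)/(67883 - 252407) = ((240969 - 1*630) + 79182)/(-184524) = ((240969 - 630) + 79182)*(-1/184524) = (240339 + 79182)*(-1/184524) = 319521*(-1/184524) = -106507/61508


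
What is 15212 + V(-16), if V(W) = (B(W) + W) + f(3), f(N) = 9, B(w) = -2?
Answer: 15203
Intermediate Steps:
V(W) = 7 + W (V(W) = (-2 + W) + 9 = 7 + W)
15212 + V(-16) = 15212 + (7 - 16) = 15212 - 9 = 15203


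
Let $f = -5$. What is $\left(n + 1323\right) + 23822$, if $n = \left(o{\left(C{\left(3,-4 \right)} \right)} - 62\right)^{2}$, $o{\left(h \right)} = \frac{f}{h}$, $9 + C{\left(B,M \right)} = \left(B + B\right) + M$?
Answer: $\frac{1416146}{49} \approx 28901.0$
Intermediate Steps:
$C{\left(B,M \right)} = -9 + M + 2 B$ ($C{\left(B,M \right)} = -9 + \left(\left(B + B\right) + M\right) = -9 + \left(2 B + M\right) = -9 + \left(M + 2 B\right) = -9 + M + 2 B$)
$o{\left(h \right)} = - \frac{5}{h}$
$n = \frac{184041}{49}$ ($n = \left(- \frac{5}{-9 - 4 + 2 \cdot 3} - 62\right)^{2} = \left(- \frac{5}{-9 - 4 + 6} - 62\right)^{2} = \left(- \frac{5}{-7} - 62\right)^{2} = \left(\left(-5\right) \left(- \frac{1}{7}\right) - 62\right)^{2} = \left(\frac{5}{7} - 62\right)^{2} = \left(- \frac{429}{7}\right)^{2} = \frac{184041}{49} \approx 3755.9$)
$\left(n + 1323\right) + 23822 = \left(\frac{184041}{49} + 1323\right) + 23822 = \frac{248868}{49} + 23822 = \frac{1416146}{49}$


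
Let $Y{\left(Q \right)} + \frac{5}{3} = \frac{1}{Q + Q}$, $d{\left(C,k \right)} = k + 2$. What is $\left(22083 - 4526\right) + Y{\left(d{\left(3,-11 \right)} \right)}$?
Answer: $\frac{315995}{18} \approx 17555.0$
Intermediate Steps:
$d{\left(C,k \right)} = 2 + k$
$Y{\left(Q \right)} = - \frac{5}{3} + \frac{1}{2 Q}$ ($Y{\left(Q \right)} = - \frac{5}{3} + \frac{1}{Q + Q} = - \frac{5}{3} + \frac{1}{2 Q}$)
$\left(22083 - 4526\right) + Y{\left(d{\left(3,-11 \right)} \right)} = \left(22083 - 4526\right) + \frac{3 - 10 \left(2 - 11\right)}{6 \left(2 - 11\right)} = \left(22083 - 4526\right) + \frac{3 - -90}{6 \left(-9\right)} = 17557 + \frac{1}{6} \left(- \frac{1}{9}\right) \left(3 + 90\right) = 17557 + \frac{1}{6} \left(- \frac{1}{9}\right) 93 = 17557 - \frac{31}{18} = \frac{315995}{18}$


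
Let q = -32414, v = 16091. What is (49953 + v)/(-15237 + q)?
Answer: -66044/47651 ≈ -1.3860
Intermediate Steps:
(49953 + v)/(-15237 + q) = (49953 + 16091)/(-15237 - 32414) = 66044/(-47651) = 66044*(-1/47651) = -66044/47651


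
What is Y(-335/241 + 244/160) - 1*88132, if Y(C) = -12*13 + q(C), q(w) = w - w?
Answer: -88288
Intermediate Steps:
q(w) = 0
Y(C) = -156 (Y(C) = -12*13 + 0 = -156 + 0 = -156)
Y(-335/241 + 244/160) - 1*88132 = -156 - 1*88132 = -156 - 88132 = -88288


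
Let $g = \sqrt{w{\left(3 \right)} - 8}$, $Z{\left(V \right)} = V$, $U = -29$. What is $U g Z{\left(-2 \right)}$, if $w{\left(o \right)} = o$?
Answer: $58 i \sqrt{5} \approx 129.69 i$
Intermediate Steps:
$g = i \sqrt{5}$ ($g = \sqrt{3 - 8} = \sqrt{-5} = i \sqrt{5} \approx 2.2361 i$)
$U g Z{\left(-2 \right)} = - 29 i \sqrt{5} \left(-2\right) = 58 i \sqrt{5}$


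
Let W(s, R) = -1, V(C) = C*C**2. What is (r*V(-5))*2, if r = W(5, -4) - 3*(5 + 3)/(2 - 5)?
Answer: -1750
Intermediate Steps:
V(C) = C**3
r = 7 (r = -1 - 3*(5 + 3)/(2 - 5) = -1 - 24/(-3) = -1 - 24*(-1)/3 = -1 - 3*(-8/3) = -1 + 8 = 7)
(r*V(-5))*2 = (7*(-5)**3)*2 = (7*(-125))*2 = -875*2 = -1750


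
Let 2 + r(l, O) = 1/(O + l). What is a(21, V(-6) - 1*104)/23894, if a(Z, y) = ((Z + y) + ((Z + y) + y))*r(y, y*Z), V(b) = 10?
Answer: 124110/6176599 ≈ 0.020094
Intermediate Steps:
r(l, O) = -2 + 1/(O + l)
a(Z, y) = (2*Z + 3*y)*(1 - 2*y - 2*Z*y)/(y + Z*y) (a(Z, y) = ((Z + y) + ((Z + y) + y))*((1 - 2*y*Z - 2*y)/(y*Z + y)) = ((Z + y) + (Z + 2*y))*((1 - 2*Z*y - 2*y)/(Z*y + y)) = (2*Z + 3*y)*((1 - 2*Z*y - 2*y)/(y + Z*y)) = (2*Z + 3*y)*((1 - 2*y - 2*Z*y)/(y + Z*y)) = (2*Z + 3*y)*(1 - 2*y - 2*Z*y)/(y + Z*y))
a(21, V(-6) - 1*104)/23894 = -(2*21 + 3*(10 - 1*104))*(-1 + 2*(10 - 1*104) + 2*21*(10 - 1*104))/((10 - 1*104)*(1 + 21))/23894 = -1*(42 + 3*(10 - 104))*(-1 + 2*(10 - 104) + 2*21*(10 - 104))/((10 - 104)*22)*(1/23894) = -1*1/22*(42 + 3*(-94))*(-1 + 2*(-94) + 2*21*(-94))/(-94)*(1/23894) = -1*(-1/94)*1/22*(42 - 282)*(-1 - 188 - 3948)*(1/23894) = -1*(-1/94)*1/22*(-240)*(-4137)*(1/23894) = (248220/517)*(1/23894) = 124110/6176599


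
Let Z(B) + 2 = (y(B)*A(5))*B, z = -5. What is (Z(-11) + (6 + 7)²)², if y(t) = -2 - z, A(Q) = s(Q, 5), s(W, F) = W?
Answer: 4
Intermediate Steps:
A(Q) = Q
y(t) = 3 (y(t) = -2 - 1*(-5) = -2 + 5 = 3)
Z(B) = -2 + 15*B (Z(B) = -2 + (3*5)*B = -2 + 15*B)
(Z(-11) + (6 + 7)²)² = ((-2 + 15*(-11)) + (6 + 7)²)² = ((-2 - 165) + 13²)² = (-167 + 169)² = 2² = 4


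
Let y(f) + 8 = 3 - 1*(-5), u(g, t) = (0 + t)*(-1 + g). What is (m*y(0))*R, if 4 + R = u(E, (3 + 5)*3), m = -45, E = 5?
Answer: 0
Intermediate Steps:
u(g, t) = t*(-1 + g)
y(f) = 0 (y(f) = -8 + (3 - 1*(-5)) = -8 + (3 + 5) = -8 + 8 = 0)
R = 92 (R = -4 + ((3 + 5)*3)*(-1 + 5) = -4 + (8*3)*4 = -4 + 24*4 = -4 + 96 = 92)
(m*y(0))*R = -45*0*92 = 0*92 = 0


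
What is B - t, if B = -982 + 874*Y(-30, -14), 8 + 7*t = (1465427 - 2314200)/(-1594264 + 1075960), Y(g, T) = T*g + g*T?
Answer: 2660066928443/3628128 ≈ 7.3318e+5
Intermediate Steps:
Y(g, T) = 2*T*g (Y(g, T) = T*g + T*g = 2*T*g)
t = -3297659/3628128 (t = -8/7 + ((1465427 - 2314200)/(-1594264 + 1075960))/7 = -8/7 + (-848773/(-518304))/7 = -8/7 + (-848773*(-1/518304))/7 = -8/7 + (⅐)*(848773/518304) = -8/7 + 848773/3628128 = -3297659/3628128 ≈ -0.90891)
B = 733178 (B = -982 + 874*(2*(-14)*(-30)) = -982 + 874*840 = -982 + 734160 = 733178)
B - t = 733178 - 1*(-3297659/3628128) = 733178 + 3297659/3628128 = 2660066928443/3628128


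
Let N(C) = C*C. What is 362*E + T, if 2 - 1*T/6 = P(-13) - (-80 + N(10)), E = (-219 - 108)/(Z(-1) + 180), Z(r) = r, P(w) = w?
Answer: -80784/179 ≈ -451.31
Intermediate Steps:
N(C) = C²
E = -327/179 (E = (-219 - 108)/(-1 + 180) = -327/179 ≈ -1.8268)
T = 210 (T = 12 - 6*(-13 - (-80 + 10²)) = 12 - 6*(-13 - (-80 + 100)) = 12 - 6*(-13 - 1*20) = 12 - 6*(-13 - 20) = 12 - 6*(-33) = 12 + 198 = 210)
362*E + T = 362*(-327/179) + 210 = -118374/179 + 210 = -80784/179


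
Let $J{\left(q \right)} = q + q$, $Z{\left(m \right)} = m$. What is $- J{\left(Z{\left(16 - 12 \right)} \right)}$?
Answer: $-8$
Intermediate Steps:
$J{\left(q \right)} = 2 q$
$- J{\left(Z{\left(16 - 12 \right)} \right)} = - 2 \left(16 - 12\right) = - 2 \cdot 4 = \left(-1\right) 8 = -8$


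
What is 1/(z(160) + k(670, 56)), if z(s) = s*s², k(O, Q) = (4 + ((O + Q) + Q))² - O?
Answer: 1/4713126 ≈ 2.1217e-7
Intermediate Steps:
k(O, Q) = (4 + O + 2*Q)² - O (k(O, Q) = (4 + (O + 2*Q))² - O = (4 + O + 2*Q)² - O)
z(s) = s³
1/(z(160) + k(670, 56)) = 1/(160³ + ((4 + 670 + 2*56)² - 1*670)) = 1/(4096000 + ((4 + 670 + 112)² - 670)) = 1/(4096000 + (786² - 670)) = 1/(4096000 + (617796 - 670)) = 1/(4096000 + 617126) = 1/4713126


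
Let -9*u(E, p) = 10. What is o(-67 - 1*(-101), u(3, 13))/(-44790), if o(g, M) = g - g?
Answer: 0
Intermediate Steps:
u(E, p) = -10/9 (u(E, p) = -⅑*10 = -10/9)
o(g, M) = 0
o(-67 - 1*(-101), u(3, 13))/(-44790) = 0/(-44790) = 0*(-1/44790) = 0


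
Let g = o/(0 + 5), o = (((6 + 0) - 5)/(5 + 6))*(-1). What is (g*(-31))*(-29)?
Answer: -899/55 ≈ -16.345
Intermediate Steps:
o = -1/11 (o = ((6 - 5)/11)*(-1) = (1*(1/11))*(-1) = (1/11)*(-1) = -1/11 ≈ -0.090909)
g = -1/55 (g = -1/(11*(0 + 5)) = -1/11/5 = -1/11*1/5 = -1/55 ≈ -0.018182)
(g*(-31))*(-29) = -1/55*(-31)*(-29) = (31/55)*(-29) = -899/55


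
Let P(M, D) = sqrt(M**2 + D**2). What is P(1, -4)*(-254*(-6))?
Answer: 1524*sqrt(17) ≈ 6283.6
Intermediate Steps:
P(M, D) = sqrt(D**2 + M**2)
P(1, -4)*(-254*(-6)) = sqrt((-4)**2 + 1**2)*(-254*(-6)) = sqrt(16 + 1)*1524 = sqrt(17)*1524 = 1524*sqrt(17)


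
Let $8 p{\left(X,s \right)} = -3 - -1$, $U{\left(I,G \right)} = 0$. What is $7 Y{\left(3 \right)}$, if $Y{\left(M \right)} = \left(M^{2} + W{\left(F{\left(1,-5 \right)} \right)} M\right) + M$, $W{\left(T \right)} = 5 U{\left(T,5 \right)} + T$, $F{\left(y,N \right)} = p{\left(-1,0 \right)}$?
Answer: $\frac{315}{4} \approx 78.75$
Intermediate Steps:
$p{\left(X,s \right)} = - \frac{1}{4}$ ($p{\left(X,s \right)} = \frac{-3 - -1}{8} = \frac{-3 + 1}{8} = \frac{1}{8} \left(-2\right) = - \frac{1}{4}$)
$F{\left(y,N \right)} = - \frac{1}{4}$
$W{\left(T \right)} = T$ ($W{\left(T \right)} = 5 \cdot 0 + T = 0 + T = T$)
$Y{\left(M \right)} = M^{2} + \frac{3 M}{4}$ ($Y{\left(M \right)} = \left(M^{2} - \frac{M}{4}\right) + M = M^{2} + \frac{3 M}{4}$)
$7 Y{\left(3 \right)} = 7 \cdot \frac{1}{4} \cdot 3 \left(3 + 4 \cdot 3\right) = 7 \cdot \frac{1}{4} \cdot 3 \left(3 + 12\right) = 7 \cdot \frac{1}{4} \cdot 3 \cdot 15 = 7 \cdot \frac{45}{4} = \frac{315}{4}$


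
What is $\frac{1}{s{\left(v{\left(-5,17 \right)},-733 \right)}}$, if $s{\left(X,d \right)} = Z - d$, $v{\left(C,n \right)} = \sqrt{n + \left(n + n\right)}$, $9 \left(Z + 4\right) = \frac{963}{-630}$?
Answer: $\frac{630}{459163} \approx 0.0013721$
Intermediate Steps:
$Z = - \frac{2627}{630}$ ($Z = -4 + \frac{963 \frac{1}{-630}}{9} = -4 + \frac{963 \left(- \frac{1}{630}\right)}{9} = -4 + \frac{1}{9} \left(- \frac{107}{70}\right) = -4 - \frac{107}{630} = - \frac{2627}{630} \approx -4.1698$)
$v{\left(C,n \right)} = \sqrt{3} \sqrt{n}$ ($v{\left(C,n \right)} = \sqrt{n + 2 n} = \sqrt{3 n} = \sqrt{3} \sqrt{n}$)
$s{\left(X,d \right)} = - \frac{2627}{630} - d$
$\frac{1}{s{\left(v{\left(-5,17 \right)},-733 \right)}} = \frac{1}{- \frac{2627}{630} - -733} = \frac{1}{- \frac{2627}{630} + 733} = \frac{1}{\frac{459163}{630}} = \frac{630}{459163}$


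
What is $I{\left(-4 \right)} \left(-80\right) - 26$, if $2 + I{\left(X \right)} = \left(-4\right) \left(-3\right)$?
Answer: $-826$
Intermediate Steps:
$I{\left(X \right)} = 10$ ($I{\left(X \right)} = -2 - -12 = -2 + 12 = 10$)
$I{\left(-4 \right)} \left(-80\right) - 26 = 10 \left(-80\right) - 26 = -800 - 26 = -826$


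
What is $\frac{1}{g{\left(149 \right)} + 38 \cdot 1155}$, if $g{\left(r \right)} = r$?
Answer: $\frac{1}{44039} \approx 2.2707 \cdot 10^{-5}$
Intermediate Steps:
$\frac{1}{g{\left(149 \right)} + 38 \cdot 1155} = \frac{1}{149 + 38 \cdot 1155} = \frac{1}{149 + 43890} = \frac{1}{44039}$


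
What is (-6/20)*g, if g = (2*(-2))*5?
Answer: 6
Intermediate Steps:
g = -20 (g = -4*5 = -20)
(-6/20)*g = -6/20*(-20) = -6*1/20*(-20) = -3/10*(-20) = 6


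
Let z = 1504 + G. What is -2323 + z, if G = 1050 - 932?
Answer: -701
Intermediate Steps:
G = 118
z = 1622 (z = 1504 + 118 = 1622)
-2323 + z = -2323 + 1622 = -701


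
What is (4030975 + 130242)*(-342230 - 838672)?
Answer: -4913989477734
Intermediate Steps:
(4030975 + 130242)*(-342230 - 838672) = 4161217*(-1180902) = -4913989477734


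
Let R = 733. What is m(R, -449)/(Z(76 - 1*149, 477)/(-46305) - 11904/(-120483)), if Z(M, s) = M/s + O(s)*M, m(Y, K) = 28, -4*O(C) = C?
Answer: -6623347621968/21098302627 ≈ -313.93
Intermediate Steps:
O(C) = -C/4
Z(M, s) = M/s - M*s/4 (Z(M, s) = M/s + (-s/4)*M = M/s - M*s/4)
m(R, -449)/(Z(76 - 1*149, 477)/(-46305) - 11904/(-120483)) = 28/(((76 - 1*149)/477 - ¼*(76 - 1*149)*477)/(-46305) - 11904/(-120483)) = 28/(((76 - 149)*(1/477) - ¼*(76 - 149)*477)*(-1/46305) - 11904*(-1/120483)) = 28/((-73*1/477 - ¼*(-73)*477)*(-1/46305) + 3968/40161) = 28/((-73/477 + 34821/4)*(-1/46305) + 3968/40161) = 28/((16609325/1908)*(-1/46305) + 3968/40161) = 28/(-3321865/17669988 + 3968/40161) = 28/(-21098302627/236548129356) = 28*(-236548129356/21098302627) = -6623347621968/21098302627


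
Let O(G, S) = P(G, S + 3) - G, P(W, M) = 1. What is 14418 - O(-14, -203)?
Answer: 14403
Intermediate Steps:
O(G, S) = 1 - G
14418 - O(-14, -203) = 14418 - (1 - 1*(-14)) = 14418 - (1 + 14) = 14418 - 1*15 = 14418 - 15 = 14403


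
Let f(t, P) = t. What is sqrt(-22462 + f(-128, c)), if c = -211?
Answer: 3*I*sqrt(2510) ≈ 150.3*I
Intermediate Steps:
sqrt(-22462 + f(-128, c)) = sqrt(-22462 - 128) = sqrt(-22590) = 3*I*sqrt(2510)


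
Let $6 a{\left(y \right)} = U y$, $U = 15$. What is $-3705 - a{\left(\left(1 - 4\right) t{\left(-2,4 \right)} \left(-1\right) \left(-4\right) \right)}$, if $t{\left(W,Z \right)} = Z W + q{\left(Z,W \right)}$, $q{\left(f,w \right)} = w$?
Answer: $-4005$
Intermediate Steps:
$t{\left(W,Z \right)} = W + W Z$ ($t{\left(W,Z \right)} = Z W + W = W Z + W = W + W Z$)
$a{\left(y \right)} = \frac{5 y}{2}$ ($a{\left(y \right)} = \frac{15 y}{6} = \frac{5 y}{2}$)
$-3705 - a{\left(\left(1 - 4\right) t{\left(-2,4 \right)} \left(-1\right) \left(-4\right) \right)} = -3705 - \frac{5 \left(1 - 4\right) \left(- 2 \left(1 + 4\right)\right) \left(-1\right) \left(-4\right)}{2} = -3705 - \frac{5 - 3 \left(\left(-2\right) 5\right) \left(-1\right) \left(-4\right)}{2} = -3705 - \frac{5 \left(-3\right) \left(-10\right) \left(-1\right) \left(-4\right)}{2} = -3705 - \frac{5 \cdot 30 \left(-1\right) \left(-4\right)}{2} = -3705 - \frac{5 \left(\left(-30\right) \left(-4\right)\right)}{2} = -3705 - \frac{5}{2} \cdot 120 = -3705 - 300 = -4005$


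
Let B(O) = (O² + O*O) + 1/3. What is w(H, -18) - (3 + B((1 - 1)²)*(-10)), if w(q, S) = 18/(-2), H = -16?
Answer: -26/3 ≈ -8.6667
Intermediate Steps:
B(O) = ⅓ + 2*O² (B(O) = (O² + O²) + ⅓ = 2*O² + ⅓ = ⅓ + 2*O²)
w(q, S) = -9 (w(q, S) = 18*(-½) = -9)
w(H, -18) - (3 + B((1 - 1)²)*(-10)) = -9 - (3 + (⅓ + 2*((1 - 1)²)²)*(-10)) = -9 - (3 + (⅓ + 2*(0²)²)*(-10)) = -9 - (3 + (⅓ + 2*0²)*(-10)) = -9 - (3 + (⅓ + 2*0)*(-10)) = -9 - (3 + (⅓ + 0)*(-10)) = -9 - (3 + (⅓)*(-10)) = -9 - (3 - 10/3) = -9 - 1*(-⅓) = -9 + ⅓ = -26/3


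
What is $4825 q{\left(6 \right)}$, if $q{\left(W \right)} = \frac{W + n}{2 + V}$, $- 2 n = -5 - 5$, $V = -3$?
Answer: $-53075$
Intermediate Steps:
$n = 5$ ($n = - \frac{-5 - 5}{2} = \left(- \frac{1}{2}\right) \left(-10\right) = 5$)
$q{\left(W \right)} = -5 - W$ ($q{\left(W \right)} = \frac{W + 5}{2 - 3} = \frac{5 + W}{-1} = \left(5 + W\right) \left(-1\right) = -5 - W$)
$4825 q{\left(6 \right)} = 4825 \left(-5 - 6\right) = 4825 \left(-11\right) = -53075$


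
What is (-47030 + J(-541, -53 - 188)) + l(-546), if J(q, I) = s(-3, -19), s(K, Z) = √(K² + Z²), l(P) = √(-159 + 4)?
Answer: -47030 + √370 + I*√155 ≈ -47011.0 + 12.45*I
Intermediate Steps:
l(P) = I*√155 (l(P) = √(-155) = I*√155)
J(q, I) = √370 (J(q, I) = √((-3)² + (-19)²) = √(9 + 361) = √370)
(-47030 + J(-541, -53 - 188)) + l(-546) = (-47030 + √370) + I*√155 = -47030 + √370 + I*√155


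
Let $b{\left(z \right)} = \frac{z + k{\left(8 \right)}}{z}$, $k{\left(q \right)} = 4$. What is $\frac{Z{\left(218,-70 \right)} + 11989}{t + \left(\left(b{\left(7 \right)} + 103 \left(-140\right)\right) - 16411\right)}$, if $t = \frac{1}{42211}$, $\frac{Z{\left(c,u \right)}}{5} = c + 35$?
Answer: $- \frac{1305417386}{3036462353} \approx -0.42991$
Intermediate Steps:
$Z{\left(c,u \right)} = 175 + 5 c$ ($Z{\left(c,u \right)} = 5 \left(c + 35\right) = 5 \left(35 + c\right) = 175 + 5 c$)
$t = \frac{1}{42211} \approx 2.3691 \cdot 10^{-5}$
$b{\left(z \right)} = \frac{4 + z}{z}$ ($b{\left(z \right)} = \frac{z + 4}{z} = \frac{4 + z}{z}$)
$\frac{Z{\left(218,-70 \right)} + 11989}{t + \left(\left(b{\left(7 \right)} + 103 \left(-140\right)\right) - 16411\right)} = \frac{\left(175 + 5 \cdot 218\right) + 11989}{\frac{1}{42211} - \left(30831 - \frac{4 + 7}{7}\right)} = \frac{\left(175 + 1090\right) + 11989}{\frac{1}{42211} + \left(\left(\frac{1}{7} \cdot 11 - 14420\right) - 16411\right)} = \frac{1265 + 11989}{\frac{1}{42211} + \left(\left(\frac{11}{7} - 14420\right) - 16411\right)} = \frac{13254}{\frac{1}{42211} - \frac{215806}{7}} = \frac{13254}{- \frac{9109387059}{295477}} = 13254 \left(- \frac{295477}{9109387059}\right) = - \frac{1305417386}{3036462353}$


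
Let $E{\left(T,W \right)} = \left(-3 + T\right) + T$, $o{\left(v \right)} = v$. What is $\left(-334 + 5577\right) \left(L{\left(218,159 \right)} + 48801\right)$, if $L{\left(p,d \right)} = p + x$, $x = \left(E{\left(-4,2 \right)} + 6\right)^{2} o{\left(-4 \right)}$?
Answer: $256482317$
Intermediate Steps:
$E{\left(T,W \right)} = -3 + 2 T$
$x = -100$ ($x = \left(\left(-3 + 2 \left(-4\right)\right) + 6\right)^{2} \left(-4\right) = \left(\left(-3 - 8\right) + 6\right)^{2} \left(-4\right) = \left(-11 + 6\right)^{2} \left(-4\right) = \left(-5\right)^{2} \left(-4\right) = 25 \left(-4\right) = -100$)
$L{\left(p,d \right)} = -100 + p$ ($L{\left(p,d \right)} = p - 100 = -100 + p$)
$\left(-334 + 5577\right) \left(L{\left(218,159 \right)} + 48801\right) = \left(-334 + 5577\right) \left(\left(-100 + 218\right) + 48801\right) = 5243 \left(118 + 48801\right) = 5243 \cdot 48919 = 256482317$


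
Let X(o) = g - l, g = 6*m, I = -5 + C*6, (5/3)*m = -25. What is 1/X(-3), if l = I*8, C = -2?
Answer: 1/46 ≈ 0.021739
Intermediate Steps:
m = -15 (m = (⅗)*(-25) = -15)
I = -17 (I = -5 - 2*6 = -5 - 12 = -17)
g = -90 (g = 6*(-15) = -90)
l = -136 (l = -17*8 = -136)
X(o) = 46 (X(o) = -90 - 1*(-136) = -90 + 136 = 46)
1/X(-3) = 1/46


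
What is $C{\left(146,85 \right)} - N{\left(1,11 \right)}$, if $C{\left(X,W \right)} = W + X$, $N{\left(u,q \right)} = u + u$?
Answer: $229$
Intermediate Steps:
$N{\left(u,q \right)} = 2 u$
$C{\left(146,85 \right)} - N{\left(1,11 \right)} = \left(85 + 146\right) - 2 \cdot 1 = 231 - 2 = 229$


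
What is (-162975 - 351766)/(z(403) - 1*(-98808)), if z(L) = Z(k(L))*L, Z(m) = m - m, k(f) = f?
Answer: -514741/98808 ≈ -5.2095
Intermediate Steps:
Z(m) = 0
z(L) = 0 (z(L) = 0*L = 0)
(-162975 - 351766)/(z(403) - 1*(-98808)) = (-162975 - 351766)/(0 - 1*(-98808)) = -514741/(0 + 98808) = -514741/98808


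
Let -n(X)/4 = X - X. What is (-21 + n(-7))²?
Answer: 441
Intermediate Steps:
n(X) = 0 (n(X) = -4*(X - X) = -4*0 = 0)
(-21 + n(-7))² = (-21 + 0)² = (-21)² = 441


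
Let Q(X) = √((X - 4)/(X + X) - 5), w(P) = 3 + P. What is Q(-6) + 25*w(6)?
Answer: 225 + 5*I*√6/6 ≈ 225.0 + 2.0412*I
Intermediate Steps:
Q(X) = √(-5 + (-4 + X)/(2*X)) (Q(X) = √((-4 + X)/((2*X)) - 5) = √((-4 + X)*(1/(2*X)) - 5) = √((-4 + X)/(2*X) - 5) = √(-5 + (-4 + X)/(2*X)))
Q(-6) + 25*w(6) = √(-18 - 8/(-6))/2 + 25*(3 + 6) = √(-18 - 8*(-⅙))/2 + 25*9 = √(-18 + 4/3)/2 + 225 = √(-50/3)/2 + 225 = (5*I*√6/3)/2 + 225 = 5*I*√6/6 + 225 = 225 + 5*I*√6/6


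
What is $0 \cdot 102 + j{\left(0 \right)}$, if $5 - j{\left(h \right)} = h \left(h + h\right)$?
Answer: $5$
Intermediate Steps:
$j{\left(h \right)} = 5 - 2 h^{2}$ ($j{\left(h \right)} = 5 - h \left(h + h\right) = 5 - h 2 h = 5 - 2 h^{2}$)
$0 \cdot 102 + j{\left(0 \right)} = 0 \cdot 102 + \left(5 - 2 \cdot 0^{2}\right) = 0 + \left(5 - 0\right) = 0 + \left(5 + 0\right) = 0 + 5 = 5$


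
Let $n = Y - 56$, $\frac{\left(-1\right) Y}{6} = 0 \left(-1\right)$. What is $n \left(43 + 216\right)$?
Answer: $-14504$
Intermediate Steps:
$Y = 0$ ($Y = - 6 \cdot 0 \left(-1\right) = \left(-6\right) 0 = 0$)
$n = -56$ ($n = 0 - 56 = -56$)
$n \left(43 + 216\right) = - 56 \left(43 + 216\right) = \left(-56\right) 259 = -14504$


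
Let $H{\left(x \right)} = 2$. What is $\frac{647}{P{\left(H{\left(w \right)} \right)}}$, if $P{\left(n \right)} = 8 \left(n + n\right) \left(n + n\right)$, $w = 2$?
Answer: $\frac{647}{128} \approx 5.0547$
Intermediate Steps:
$P{\left(n \right)} = 32 n^{2}$ ($P{\left(n \right)} = 8 \cdot 2 n 2 n = 8 \cdot 4 n^{2} = 32 n^{2}$)
$\frac{647}{P{\left(H{\left(w \right)} \right)}} = \frac{647}{32 \cdot 2^{2}} = \frac{647}{32 \cdot 4} = \frac{647}{128}$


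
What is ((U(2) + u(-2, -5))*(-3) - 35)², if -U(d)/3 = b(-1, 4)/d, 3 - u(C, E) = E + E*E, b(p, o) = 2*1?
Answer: 625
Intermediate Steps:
b(p, o) = 2
u(C, E) = 3 - E - E² (u(C, E) = 3 - (E + E*E) = 3 - (E + E²) = 3 + (-E - E²) = 3 - E - E²)
U(d) = -6/d
((U(2) + u(-2, -5))*(-3) - 35)² = ((-6/2 + (3 - 1*(-5) - 1*(-5)²))*(-3) - 35)² = ((-6*½ + (3 + 5 - 1*25))*(-3) - 35)² = ((-3 + (3 + 5 - 25))*(-3) - 35)² = ((-3 - 17)*(-3) - 35)² = (-20*(-3) - 35)² = (60 - 35)² = 25² = 625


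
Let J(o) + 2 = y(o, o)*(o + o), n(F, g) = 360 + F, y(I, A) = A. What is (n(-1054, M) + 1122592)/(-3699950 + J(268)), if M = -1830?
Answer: -560949/1778152 ≈ -0.31547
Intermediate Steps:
J(o) = -2 + 2*o² (J(o) = -2 + o*(o + o) = -2 + o*(2*o) = -2 + 2*o²)
(n(-1054, M) + 1122592)/(-3699950 + J(268)) = ((360 - 1054) + 1122592)/(-3699950 + (-2 + 2*268²)) = (-694 + 1122592)/(-3699950 + (-2 + 2*71824)) = 1121898/(-3699950 + (-2 + 143648)) = 1121898/(-3699950 + 143646) = 1121898/(-3556304) = 1121898*(-1/3556304) = -560949/1778152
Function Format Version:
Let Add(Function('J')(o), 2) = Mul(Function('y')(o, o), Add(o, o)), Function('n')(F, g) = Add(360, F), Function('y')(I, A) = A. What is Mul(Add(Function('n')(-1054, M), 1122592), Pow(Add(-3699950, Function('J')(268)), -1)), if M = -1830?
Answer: Rational(-560949, 1778152) ≈ -0.31547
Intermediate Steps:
Function('J')(o) = Add(-2, Mul(2, Pow(o, 2))) (Function('J')(o) = Add(-2, Mul(o, Add(o, o))) = Add(-2, Mul(o, Mul(2, o))) = Add(-2, Mul(2, Pow(o, 2))))
Mul(Add(Function('n')(-1054, M), 1122592), Pow(Add(-3699950, Function('J')(268)), -1)) = Mul(Add(Add(360, -1054), 1122592), Pow(Add(-3699950, Add(-2, Mul(2, Pow(268, 2)))), -1)) = Mul(Add(-694, 1122592), Pow(Add(-3699950, Add(-2, Mul(2, 71824))), -1)) = Mul(1121898, Pow(Add(-3699950, Add(-2, 143648)), -1)) = Mul(1121898, Pow(Add(-3699950, 143646), -1)) = Mul(1121898, Pow(-3556304, -1)) = Mul(1121898, Rational(-1, 3556304)) = Rational(-560949, 1778152)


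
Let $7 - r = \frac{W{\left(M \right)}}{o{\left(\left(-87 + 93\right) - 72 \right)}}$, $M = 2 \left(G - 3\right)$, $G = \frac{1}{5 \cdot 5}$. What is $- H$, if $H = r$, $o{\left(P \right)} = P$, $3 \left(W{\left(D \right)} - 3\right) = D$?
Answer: $- \frac{3157}{450} \approx -7.0156$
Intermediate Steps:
$G = \frac{1}{25} \approx 0.04$
$M = - \frac{148}{25}$ ($M = 2 \left(\frac{1}{25} - 3\right) = 2 \left(- \frac{74}{25}\right) = - \frac{148}{25} \approx -5.92$)
$W{\left(D \right)} = 3 + \frac{D}{3}$
$r = \frac{3157}{450}$ ($r = 7 - \frac{3 + \frac{1}{3} \left(- \frac{148}{25}\right)}{\left(-87 + 93\right) - 72} = 7 - \frac{3 - \frac{148}{75}}{6 - 72} = 7 - \frac{77}{75 \left(-66\right)} = 7 - \frac{77}{75} \left(- \frac{1}{66}\right) = 7 - - \frac{7}{450} = 7 + \frac{7}{450} = \frac{3157}{450} \approx 7.0156$)
$H = \frac{3157}{450} \approx 7.0156$
$- H = \left(-1\right) \frac{3157}{450} = - \frac{3157}{450}$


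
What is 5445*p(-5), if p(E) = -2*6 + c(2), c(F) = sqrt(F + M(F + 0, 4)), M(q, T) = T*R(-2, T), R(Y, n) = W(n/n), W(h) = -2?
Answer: -65340 + 5445*I*sqrt(6) ≈ -65340.0 + 13337.0*I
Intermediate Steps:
R(Y, n) = -2
M(q, T) = -2*T (M(q, T) = T*(-2) = -2*T)
c(F) = sqrt(-8 + F) (c(F) = sqrt(F - 2*4) = sqrt(F - 8) = sqrt(-8 + F))
p(E) = -12 + I*sqrt(6) (p(E) = -2*6 + sqrt(-8 + 2) = -12 + sqrt(-6) = -12 + I*sqrt(6))
5445*p(-5) = 5445*(-12 + I*sqrt(6)) = -65340 + 5445*I*sqrt(6)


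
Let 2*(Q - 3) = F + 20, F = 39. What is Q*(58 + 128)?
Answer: 6045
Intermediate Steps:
Q = 65/2 (Q = 3 + (39 + 20)/2 = 3 + (½)*59 = 3 + 59/2 = 65/2 ≈ 32.500)
Q*(58 + 128) = 65*(58 + 128)/2 = (65/2)*186 = 6045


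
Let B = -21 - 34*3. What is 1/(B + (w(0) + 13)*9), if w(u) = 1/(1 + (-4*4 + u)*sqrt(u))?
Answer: 1/3 ≈ 0.33333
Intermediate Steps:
w(u) = 1/(1 + sqrt(u)*(-16 + u)) (w(u) = 1/(1 + (-16 + u)*sqrt(u)) = 1/(1 + sqrt(u)*(-16 + u)))
B = -123 (B = -21 - 102 = -123)
1/(B + (w(0) + 13)*9) = 1/(-123 + (1/(1 + 0**(3/2) - 16*sqrt(0)) + 13)*9) = 1/(-123 + (1/(1 + 0 - 16*0) + 13)*9) = 1/(-123 + (1/(1 + 0 + 0) + 13)*9) = 1/(-123 + (1/1 + 13)*9) = 1/(-123 + (1 + 13)*9) = 1/(-123 + 14*9) = 1/(-123 + 126) = 1/3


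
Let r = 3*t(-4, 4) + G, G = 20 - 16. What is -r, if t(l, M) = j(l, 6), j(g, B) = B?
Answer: -22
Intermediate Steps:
G = 4
t(l, M) = 6
r = 22 (r = 3*6 + 4 = 18 + 4 = 22)
-r = -1*22 = -22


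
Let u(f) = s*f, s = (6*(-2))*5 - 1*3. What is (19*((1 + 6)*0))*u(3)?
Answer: 0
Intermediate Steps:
s = -63 (s = -12*5 - 3 = -60 - 3 = -63)
u(f) = -63*f
(19*((1 + 6)*0))*u(3) = (19*((1 + 6)*0))*(-63*3) = (19*(7*0))*(-189) = (19*0)*(-189) = 0*(-189) = 0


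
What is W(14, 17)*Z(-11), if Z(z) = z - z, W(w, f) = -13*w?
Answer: 0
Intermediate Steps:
Z(z) = 0
W(14, 17)*Z(-11) = -13*14*0 = -182*0 = 0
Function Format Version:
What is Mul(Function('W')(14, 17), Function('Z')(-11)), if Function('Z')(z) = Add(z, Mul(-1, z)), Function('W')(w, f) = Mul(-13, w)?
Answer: 0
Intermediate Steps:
Function('Z')(z) = 0
Mul(Function('W')(14, 17), Function('Z')(-11)) = Mul(Mul(-13, 14), 0) = Mul(-182, 0) = 0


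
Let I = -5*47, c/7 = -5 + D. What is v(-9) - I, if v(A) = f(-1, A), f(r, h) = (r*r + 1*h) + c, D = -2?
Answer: 178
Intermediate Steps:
c = -49 (c = 7*(-5 - 2) = 7*(-7) = -49)
f(r, h) = -49 + h + r**2 (f(r, h) = (r*r + 1*h) - 49 = (r**2 + h) - 49 = (h + r**2) - 49 = -49 + h + r**2)
I = -235
v(A) = -48 + A (v(A) = -49 + A + (-1)**2 = -49 + A + 1 = -48 + A)
v(-9) - I = (-48 - 9) - 1*(-235) = -57 + 235 = 178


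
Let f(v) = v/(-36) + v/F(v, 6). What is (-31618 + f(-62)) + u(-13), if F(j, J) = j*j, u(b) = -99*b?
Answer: -8461873/279 ≈ -30329.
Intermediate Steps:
F(j, J) = j**2
f(v) = 1/v - v/36 (f(v) = v/(-36) + v/(v**2) = v*(-1/36) + v/v**2 = -v/36 + 1/v = 1/v - v/36)
(-31618 + f(-62)) + u(-13) = (-31618 + (1/(-62) - 1/36*(-62))) - 99*(-13) = (-31618 + (-1/62 + 31/18)) + 1287 = (-31618 + 476/279) + 1287 = -8820946/279 + 1287 = -8461873/279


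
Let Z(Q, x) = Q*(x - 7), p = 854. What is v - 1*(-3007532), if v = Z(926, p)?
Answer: 3791854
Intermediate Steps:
Z(Q, x) = Q*(-7 + x)
v = 784322 (v = 926*(-7 + 854) = 926*847 = 784322)
v - 1*(-3007532) = 784322 - 1*(-3007532) = 784322 + 3007532 = 3791854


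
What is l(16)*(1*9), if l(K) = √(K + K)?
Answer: 36*√2 ≈ 50.912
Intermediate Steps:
l(K) = √2*√K (l(K) = √(2*K) = √2*√K)
l(16)*(1*9) = (√2*√16)*(1*9) = (√2*4)*9 = (4*√2)*9 = 36*√2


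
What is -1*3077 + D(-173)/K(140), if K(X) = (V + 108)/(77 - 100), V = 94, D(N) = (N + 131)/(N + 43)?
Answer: -40401493/13130 ≈ -3077.0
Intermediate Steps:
D(N) = (131 + N)/(43 + N)
K(X) = -202/23 (K(X) = (94 + 108)/(77 - 100) = 202/(-23) = 202*(-1/23) = -202/23)
-1*3077 + D(-173)/K(140) = -1*3077 + ((131 - 173)/(43 - 173))/(-202/23) = -3077 + (-42/(-130))*(-23/202) = -3077 - 1/130*(-42)*(-23/202) = -3077 + (21/65)*(-23/202) = -3077 - 483/13130 = -40401493/13130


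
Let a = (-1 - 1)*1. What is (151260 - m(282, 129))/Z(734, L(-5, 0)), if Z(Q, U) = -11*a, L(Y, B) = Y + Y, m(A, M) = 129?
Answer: 151131/22 ≈ 6869.6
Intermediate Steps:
a = -2 (a = -2*1 = -2)
L(Y, B) = 2*Y
Z(Q, U) = 22 (Z(Q, U) = -11*(-2) = 22)
(151260 - m(282, 129))/Z(734, L(-5, 0)) = (151260 - 1*129)/22 = (151260 - 129)*(1/22) = 151131*(1/22) = 151131/22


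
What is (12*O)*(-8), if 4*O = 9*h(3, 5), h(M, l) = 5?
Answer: -1080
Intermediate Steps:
O = 45/4 (O = (9*5)/4 = (¼)*45 = 45/4 ≈ 11.250)
(12*O)*(-8) = (12*(45/4))*(-8) = 135*(-8) = -1080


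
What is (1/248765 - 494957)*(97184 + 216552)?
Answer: -38629679338436544/248765 ≈ -1.5529e+11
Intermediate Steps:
(1/248765 - 494957)*(97184 + 216552) = (1/248765 - 494957)*313736 = -123127978104/248765*313736 = -38629679338436544/248765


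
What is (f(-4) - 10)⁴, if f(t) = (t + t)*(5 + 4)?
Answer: 45212176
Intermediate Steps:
f(t) = 18*t (f(t) = (2*t)*9 = 18*t)
(f(-4) - 10)⁴ = (18*(-4) - 10)⁴ = (-72 - 10)⁴ = (-82)⁴ = 45212176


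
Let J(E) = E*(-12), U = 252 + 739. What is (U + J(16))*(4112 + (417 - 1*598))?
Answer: 3140869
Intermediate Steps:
U = 991
J(E) = -12*E
(U + J(16))*(4112 + (417 - 1*598)) = (991 - 12*16)*(4112 + (417 - 1*598)) = (991 - 192)*(4112 + (417 - 598)) = 799*(4112 - 181) = 799*3931 = 3140869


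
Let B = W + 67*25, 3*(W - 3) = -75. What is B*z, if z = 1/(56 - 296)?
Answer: -551/80 ≈ -6.8875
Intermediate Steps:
W = -22 (W = 3 + (⅓)*(-75) = 3 - 25 = -22)
B = 1653 (B = -22 + 67*25 = -22 + 1675 = 1653)
z = -1/240 (z = 1/(-240) = -1/240 ≈ -0.0041667)
B*z = 1653*(-1/240) = -551/80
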